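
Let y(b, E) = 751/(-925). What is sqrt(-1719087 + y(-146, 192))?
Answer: I*sqrt(58835780362)/185 ≈ 1311.1*I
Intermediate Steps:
y(b, E) = -751/925 (y(b, E) = 751*(-1/925) = -751/925)
sqrt(-1719087 + y(-146, 192)) = sqrt(-1719087 - 751/925) = sqrt(-1590156226/925) = I*sqrt(58835780362)/185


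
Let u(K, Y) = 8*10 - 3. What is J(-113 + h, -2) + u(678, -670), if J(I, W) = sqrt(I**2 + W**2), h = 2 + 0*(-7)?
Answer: 77 + 5*sqrt(493) ≈ 188.02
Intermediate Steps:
u(K, Y) = 77 (u(K, Y) = 80 - 3 = 77)
h = 2 (h = 2 + 0 = 2)
J(-113 + h, -2) + u(678, -670) = sqrt((-113 + 2)**2 + (-2)**2) + 77 = sqrt((-111)**2 + 4) + 77 = sqrt(12321 + 4) + 77 = sqrt(12325) + 77 = 5*sqrt(493) + 77 = 77 + 5*sqrt(493)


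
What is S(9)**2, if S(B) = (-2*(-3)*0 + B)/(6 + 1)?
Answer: 81/49 ≈ 1.6531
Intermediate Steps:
S(B) = B/7 (S(B) = (6*0 + B)/7 = (0 + B)*(1/7) = B*(1/7) = B/7)
S(9)**2 = ((1/7)*9)**2 = (9/7)**2 = 81/49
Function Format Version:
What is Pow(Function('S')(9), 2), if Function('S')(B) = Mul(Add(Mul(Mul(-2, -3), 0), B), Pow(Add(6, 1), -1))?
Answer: Rational(81, 49) ≈ 1.6531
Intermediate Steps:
Function('S')(B) = Mul(Rational(1, 7), B) (Function('S')(B) = Mul(Add(Mul(6, 0), B), Pow(7, -1)) = Mul(Add(0, B), Rational(1, 7)) = Mul(B, Rational(1, 7)) = Mul(Rational(1, 7), B))
Pow(Function('S')(9), 2) = Pow(Mul(Rational(1, 7), 9), 2) = Pow(Rational(9, 7), 2) = Rational(81, 49)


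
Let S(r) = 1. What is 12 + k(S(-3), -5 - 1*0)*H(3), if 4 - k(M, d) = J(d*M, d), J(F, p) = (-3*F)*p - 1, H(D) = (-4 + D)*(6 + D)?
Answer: -708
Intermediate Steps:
J(F, p) = -1 - 3*F*p (J(F, p) = -3*F*p - 1 = -1 - 3*F*p)
k(M, d) = 5 + 3*M*d² (k(M, d) = 4 - (-1 - 3*d*M*d) = 4 - (-1 - 3*M*d*d) = 4 - (-1 - 3*M*d²) = 4 + (1 + 3*M*d²) = 5 + 3*M*d²)
12 + k(S(-3), -5 - 1*0)*H(3) = 12 + (5 + 3*1*(-5 - 1*0)²)*(-24 + 3² + 2*3) = 12 + (5 + 3*1*(-5 + 0)²)*(-24 + 9 + 6) = 12 + (5 + 3*1*(-5)²)*(-9) = 12 + (5 + 3*1*25)*(-9) = 12 + (5 + 75)*(-9) = 12 + 80*(-9) = 12 - 720 = -708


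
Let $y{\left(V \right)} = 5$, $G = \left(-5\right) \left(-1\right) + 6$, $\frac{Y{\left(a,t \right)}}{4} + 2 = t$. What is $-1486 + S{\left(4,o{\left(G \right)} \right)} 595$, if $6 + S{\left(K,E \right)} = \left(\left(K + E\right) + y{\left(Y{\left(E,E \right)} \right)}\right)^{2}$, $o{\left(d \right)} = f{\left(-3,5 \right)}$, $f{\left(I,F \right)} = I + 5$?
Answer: $66939$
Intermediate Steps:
$Y{\left(a,t \right)} = -8 + 4 t$
$f{\left(I,F \right)} = 5 + I$
$G = 11$ ($G = 5 + 6 = 11$)
$o{\left(d \right)} = 2$ ($o{\left(d \right)} = 5 - 3 = 2$)
$S{\left(K,E \right)} = -6 + \left(5 + E + K\right)^{2}$ ($S{\left(K,E \right)} = -6 + \left(\left(K + E\right) + 5\right)^{2} = -6 + \left(\left(E + K\right) + 5\right)^{2} = -6 + \left(5 + E + K\right)^{2}$)
$-1486 + S{\left(4,o{\left(G \right)} \right)} 595 = -1486 + \left(-6 + \left(5 + 2 + 4\right)^{2}\right) 595 = -1486 + \left(-6 + 11^{2}\right) 595 = -1486 + \left(-6 + 121\right) 595 = -1486 + 115 \cdot 595 = -1486 + 68425 = 66939$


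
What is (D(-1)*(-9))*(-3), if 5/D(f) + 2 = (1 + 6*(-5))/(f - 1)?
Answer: 54/5 ≈ 10.800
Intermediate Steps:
D(f) = 5/(-2 - 29/(-1 + f)) (D(f) = 5/(-2 + (1 + 6*(-5))/(f - 1)) = 5/(-2 + (1 - 30)/(-1 + f)) = 5/(-2 - 29/(-1 + f)))
(D(-1)*(-9))*(-3) = ((5*(1 - 1*(-1))/(27 + 2*(-1)))*(-9))*(-3) = ((5*(1 + 1)/(27 - 2))*(-9))*(-3) = ((5*2/25)*(-9))*(-3) = ((5*(1/25)*2)*(-9))*(-3) = ((⅖)*(-9))*(-3) = -18/5*(-3) = 54/5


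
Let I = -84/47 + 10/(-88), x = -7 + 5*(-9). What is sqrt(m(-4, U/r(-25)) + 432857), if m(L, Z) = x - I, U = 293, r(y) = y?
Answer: sqrt(462738094907)/1034 ≈ 657.88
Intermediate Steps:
x = -52 (x = -7 - 45 = -52)
I = -3931/2068 (I = -84*1/47 + 10*(-1/88) = -84/47 - 5/44 = -3931/2068 ≈ -1.9009)
m(L, Z) = -103605/2068 (m(L, Z) = -52 - 1*(-3931/2068) = -52 + 3931/2068 = -103605/2068)
sqrt(m(-4, U/r(-25)) + 432857) = sqrt(-103605/2068 + 432857) = sqrt(895044671/2068) = sqrt(462738094907)/1034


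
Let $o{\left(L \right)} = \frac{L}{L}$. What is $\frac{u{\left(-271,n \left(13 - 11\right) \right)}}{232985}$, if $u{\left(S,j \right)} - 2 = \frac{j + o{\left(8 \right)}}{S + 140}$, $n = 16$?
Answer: $\frac{229}{30521035} \approx 7.503 \cdot 10^{-6}$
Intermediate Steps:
$o{\left(L \right)} = 1$
$u{\left(S,j \right)} = 2 + \frac{1 + j}{140 + S}$ ($u{\left(S,j \right)} = 2 + \frac{j + 1}{S + 140} = 2 + \frac{1 + j}{140 + S}$)
$\frac{u{\left(-271,n \left(13 - 11\right) \right)}}{232985} = \frac{\frac{1}{140 - 271} \left(281 + 16 \left(13 - 11\right) + 2 \left(-271\right)\right)}{232985} = \frac{281 + 16 \cdot 2 - 542}{-131} \cdot \frac{1}{232985} = - \frac{281 + 32 - 542}{131} \cdot \frac{1}{232985} = \left(- \frac{1}{131}\right) \left(-229\right) \frac{1}{232985} = \frac{229}{131} \cdot \frac{1}{232985} = \frac{229}{30521035}$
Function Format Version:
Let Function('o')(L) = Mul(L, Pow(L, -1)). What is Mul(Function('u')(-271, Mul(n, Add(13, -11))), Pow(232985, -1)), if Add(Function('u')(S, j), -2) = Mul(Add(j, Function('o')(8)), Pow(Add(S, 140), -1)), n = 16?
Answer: Rational(229, 30521035) ≈ 7.5030e-6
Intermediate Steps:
Function('o')(L) = 1
Function('u')(S, j) = Add(2, Mul(Pow(Add(140, S), -1), Add(1, j))) (Function('u')(S, j) = Add(2, Mul(Add(j, 1), Pow(Add(S, 140), -1))) = Add(2, Mul(Add(1, j), Pow(Add(140, S), -1))) = Add(2, Mul(Pow(Add(140, S), -1), Add(1, j))))
Mul(Function('u')(-271, Mul(n, Add(13, -11))), Pow(232985, -1)) = Mul(Mul(Pow(Add(140, -271), -1), Add(281, Mul(16, Add(13, -11)), Mul(2, -271))), Pow(232985, -1)) = Mul(Mul(Pow(-131, -1), Add(281, Mul(16, 2), -542)), Rational(1, 232985)) = Mul(Mul(Rational(-1, 131), Add(281, 32, -542)), Rational(1, 232985)) = Mul(Mul(Rational(-1, 131), -229), Rational(1, 232985)) = Mul(Rational(229, 131), Rational(1, 232985)) = Rational(229, 30521035)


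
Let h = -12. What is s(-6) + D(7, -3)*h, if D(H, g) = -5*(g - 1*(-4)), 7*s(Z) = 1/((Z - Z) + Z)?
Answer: 2519/42 ≈ 59.976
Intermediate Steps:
s(Z) = 1/(7*Z) (s(Z) = 1/(7*((Z - Z) + Z)) = 1/(7*(0 + Z)) = 1/(7*Z))
D(H, g) = -20 - 5*g (D(H, g) = -5*(g + 4) = -5*(4 + g) = -20 - 5*g)
s(-6) + D(7, -3)*h = (1/7)/(-6) + (-20 - 5*(-3))*(-12) = (1/7)*(-1/6) + (-20 + 15)*(-12) = -1/42 - 5*(-12) = -1/42 + 60 = 2519/42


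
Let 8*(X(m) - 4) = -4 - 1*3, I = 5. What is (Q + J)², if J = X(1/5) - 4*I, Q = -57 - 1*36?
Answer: 772641/64 ≈ 12073.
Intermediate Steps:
X(m) = 25/8 (X(m) = 4 + (-4 - 1*3)/8 = 4 + (-4 - 3)/8 = 4 + (⅛)*(-7) = 4 - 7/8 = 25/8)
Q = -93 (Q = -57 - 36 = -93)
J = -135/8 (J = 25/8 - 4*5 = 25/8 - 20 = -135/8 ≈ -16.875)
(Q + J)² = (-93 - 135/8)² = (-879/8)² = 772641/64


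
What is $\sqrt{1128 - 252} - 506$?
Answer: $-506 + 2 \sqrt{219} \approx -476.4$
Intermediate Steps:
$\sqrt{1128 - 252} - 506 = \sqrt{876} - 506 = 2 \sqrt{219} - 506 = -506 + 2 \sqrt{219}$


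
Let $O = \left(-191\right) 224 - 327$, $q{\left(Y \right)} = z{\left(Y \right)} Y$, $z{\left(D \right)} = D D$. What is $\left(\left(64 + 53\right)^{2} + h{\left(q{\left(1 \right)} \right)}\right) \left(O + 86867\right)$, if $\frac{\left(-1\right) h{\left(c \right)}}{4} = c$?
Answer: $598800860$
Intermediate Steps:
$z{\left(D \right)} = D^{2}$
$q{\left(Y \right)} = Y^{3}$ ($q{\left(Y \right)} = Y^{2} Y = Y^{3}$)
$h{\left(c \right)} = - 4 c$
$O = -43111$ ($O = -42784 - 327 = -43111$)
$\left(\left(64 + 53\right)^{2} + h{\left(q{\left(1 \right)} \right)}\right) \left(O + 86867\right) = \left(\left(64 + 53\right)^{2} - 4 \cdot 1^{3}\right) \left(-43111 + 86867\right) = \left(117^{2} - 4\right) 43756 = \left(13689 - 4\right) 43756 = 13685 \cdot 43756 = 598800860$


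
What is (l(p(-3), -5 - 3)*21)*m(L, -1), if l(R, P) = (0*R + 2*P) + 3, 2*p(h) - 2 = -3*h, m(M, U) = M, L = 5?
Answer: -1365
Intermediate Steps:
p(h) = 1 - 3*h/2 (p(h) = 1 + (-3*h)/2 = 1 - 3*h/2)
l(R, P) = 3 + 2*P (l(R, P) = (0 + 2*P) + 3 = 2*P + 3 = 3 + 2*P)
(l(p(-3), -5 - 3)*21)*m(L, -1) = ((3 + 2*(-5 - 3))*21)*5 = ((3 + 2*(-8))*21)*5 = ((3 - 16)*21)*5 = -13*21*5 = -273*5 = -1365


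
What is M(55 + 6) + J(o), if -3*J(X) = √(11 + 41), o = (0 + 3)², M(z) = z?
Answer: 61 - 2*√13/3 ≈ 58.596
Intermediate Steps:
o = 9 (o = 3² = 9)
J(X) = -2*√13/3 (J(X) = -√(11 + 41)/3 = -2*√13/3)
M(55 + 6) + J(o) = (55 + 6) - 2*√13/3 = 61 - 2*√13/3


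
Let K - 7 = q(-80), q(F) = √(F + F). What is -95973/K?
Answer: -671811/209 + 383892*I*√10/209 ≈ -3214.4 + 5808.5*I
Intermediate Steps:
q(F) = √2*√F (q(F) = √(2*F) = √2*√F)
K = 7 + 4*I*√10 (K = 7 + √2*√(-80) = 7 + √2*(4*I*√5) = 7 + 4*I*√10 ≈ 7.0 + 12.649*I)
-95973/K = -95973/(7 + 4*I*√10)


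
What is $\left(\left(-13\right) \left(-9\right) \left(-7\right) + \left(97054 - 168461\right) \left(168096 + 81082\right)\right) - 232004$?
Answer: $-17793286269$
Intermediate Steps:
$\left(\left(-13\right) \left(-9\right) \left(-7\right) + \left(97054 - 168461\right) \left(168096 + 81082\right)\right) - 232004 = \left(117 \left(-7\right) - 17793053446\right) - 232004 = \left(-819 - 17793053446\right) - 232004 = -17793054265 - 232004 = -17793286269$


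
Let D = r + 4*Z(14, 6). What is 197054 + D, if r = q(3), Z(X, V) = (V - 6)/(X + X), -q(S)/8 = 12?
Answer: 196958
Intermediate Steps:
q(S) = -96 (q(S) = -8*12 = -96)
Z(X, V) = (-6 + V)/(2*X) (Z(X, V) = (-6 + V)/((2*X)) = (-6 + V)*(1/(2*X)) = (-6 + V)/(2*X))
r = -96
D = -96 (D = -96 + 4*((½)*(-6 + 6)/14) = -96 + 4*((½)*(1/14)*0) = -96 + 4*0 = -96 + 0 = -96)
197054 + D = 197054 - 96 = 196958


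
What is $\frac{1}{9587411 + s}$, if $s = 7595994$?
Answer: $\frac{1}{17183405} \approx 5.8196 \cdot 10^{-8}$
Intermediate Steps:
$\frac{1}{9587411 + s} = \frac{1}{9587411 + 7595994} = \frac{1}{17183405}$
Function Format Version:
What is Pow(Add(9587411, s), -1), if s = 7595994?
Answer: Rational(1, 17183405) ≈ 5.8196e-8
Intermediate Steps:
Pow(Add(9587411, s), -1) = Pow(Add(9587411, 7595994), -1) = Pow(17183405, -1) = Rational(1, 17183405)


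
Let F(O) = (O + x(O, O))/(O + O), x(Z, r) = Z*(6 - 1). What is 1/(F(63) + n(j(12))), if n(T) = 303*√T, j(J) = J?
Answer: -1/367233 + 202*√3/367233 ≈ 0.00095001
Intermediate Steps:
x(Z, r) = 5*Z (x(Z, r) = Z*5 = 5*Z)
F(O) = 3 (F(O) = (O + 5*O)/(O + O) = (6*O)/((2*O)) = (6*O)*(1/(2*O)) = 3)
1/(F(63) + n(j(12))) = 1/(3 + 303*√12) = 1/(3 + 303*(2*√3)) = 1/(3 + 606*√3)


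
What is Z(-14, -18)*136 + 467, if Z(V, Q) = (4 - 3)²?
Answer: 603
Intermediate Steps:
Z(V, Q) = 1 (Z(V, Q) = 1² = 1)
Z(-14, -18)*136 + 467 = 1*136 + 467 = 136 + 467 = 603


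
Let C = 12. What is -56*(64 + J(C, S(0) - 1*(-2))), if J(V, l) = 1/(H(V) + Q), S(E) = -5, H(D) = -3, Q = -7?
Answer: -17892/5 ≈ -3578.4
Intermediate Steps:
J(V, l) = -⅒ (J(V, l) = 1/(-3 - 7) = 1/(-10) = -⅒)
-56*(64 + J(C, S(0) - 1*(-2))) = -56*(64 - ⅒) = -56*639/10 = -17892/5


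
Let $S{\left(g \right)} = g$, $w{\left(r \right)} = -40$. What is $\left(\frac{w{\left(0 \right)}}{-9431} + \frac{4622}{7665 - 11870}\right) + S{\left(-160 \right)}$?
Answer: $- \frac{6388598682}{39657355} \approx -161.09$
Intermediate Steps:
$\left(\frac{w{\left(0 \right)}}{-9431} + \frac{4622}{7665 - 11870}\right) + S{\left(-160 \right)} = \left(- \frac{40}{-9431} + \frac{4622}{7665 - 11870}\right) - 160 = \left(\left(-40\right) \left(- \frac{1}{9431}\right) + \frac{4622}{-4205}\right) - 160 = \left(\frac{40}{9431} + 4622 \left(- \frac{1}{4205}\right)\right) - 160 = \left(\frac{40}{9431} - \frac{4622}{4205}\right) - 160 = - \frac{43421882}{39657355} - 160 = - \frac{6388598682}{39657355}$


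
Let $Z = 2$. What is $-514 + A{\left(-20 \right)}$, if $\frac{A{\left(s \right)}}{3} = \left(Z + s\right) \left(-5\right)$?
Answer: $-244$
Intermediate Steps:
$A{\left(s \right)} = -30 - 15 s$ ($A{\left(s \right)} = 3 \left(2 + s\right) \left(-5\right) = 3 \left(-10 - 5 s\right) = -30 - 15 s$)
$-514 + A{\left(-20 \right)} = -514 - -270 = -514 + \left(-30 + 300\right) = -514 + 270 = -244$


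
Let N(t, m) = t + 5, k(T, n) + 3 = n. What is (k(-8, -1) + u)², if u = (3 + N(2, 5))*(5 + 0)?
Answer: 2116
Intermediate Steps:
k(T, n) = -3 + n
N(t, m) = 5 + t
u = 50 (u = (3 + (5 + 2))*(5 + 0) = (3 + 7)*5 = 10*5 = 50)
(k(-8, -1) + u)² = ((-3 - 1) + 50)² = (-4 + 50)² = 46² = 2116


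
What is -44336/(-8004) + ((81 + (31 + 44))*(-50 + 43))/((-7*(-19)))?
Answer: -101560/38019 ≈ -2.6713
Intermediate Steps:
-44336/(-8004) + ((81 + (31 + 44))*(-50 + 43))/((-7*(-19))) = -44336*(-1/8004) + ((81 + 75)*(-7))/133 = 11084/2001 + (156*(-7))*(1/133) = 11084/2001 - 1092*1/133 = 11084/2001 - 156/19 = -101560/38019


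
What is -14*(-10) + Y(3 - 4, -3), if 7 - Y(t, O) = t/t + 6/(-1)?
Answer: 152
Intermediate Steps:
Y(t, O) = 12 (Y(t, O) = 7 - (t/t + 6/(-1)) = 7 - (1 + 6*(-1)) = 7 - (1 - 6) = 7 - 1*(-5) = 7 + 5 = 12)
-14*(-10) + Y(3 - 4, -3) = -14*(-10) + 12 = 140 + 12 = 152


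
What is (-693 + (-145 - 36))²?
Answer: 763876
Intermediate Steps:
(-693 + (-145 - 36))² = (-693 - 181)² = (-874)² = 763876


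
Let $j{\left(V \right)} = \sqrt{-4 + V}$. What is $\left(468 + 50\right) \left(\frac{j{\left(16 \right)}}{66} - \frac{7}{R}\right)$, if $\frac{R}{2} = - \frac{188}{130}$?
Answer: $\frac{117845}{94} + \frac{518 \sqrt{3}}{33} \approx 1280.9$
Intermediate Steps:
$R = - \frac{188}{65}$ ($R = 2 \left(- \frac{188}{130}\right) = 2 \left(\left(-188\right) \frac{1}{130}\right) = 2 \left(- \frac{94}{65}\right) = - \frac{188}{65} \approx -2.8923$)
$\left(468 + 50\right) \left(\frac{j{\left(16 \right)}}{66} - \frac{7}{R}\right) = \left(468 + 50\right) \left(\frac{\sqrt{-4 + 16}}{66} - \frac{7}{- \frac{188}{65}}\right) = 518 \left(\sqrt{12} \cdot \frac{1}{66} - - \frac{455}{188}\right) = 518 \left(2 \sqrt{3} \cdot \frac{1}{66} + \frac{455}{188}\right) = 518 \left(\frac{\sqrt{3}}{33} + \frac{455}{188}\right) = 518 \left(\frac{455}{188} + \frac{\sqrt{3}}{33}\right) = \frac{117845}{94} + \frac{518 \sqrt{3}}{33}$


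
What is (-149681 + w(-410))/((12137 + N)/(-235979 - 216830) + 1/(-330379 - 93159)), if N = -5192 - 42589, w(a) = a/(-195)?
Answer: -159931707572265062/84107041551 ≈ -1.9015e+6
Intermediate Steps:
w(a) = -a/195 (w(a) = a*(-1/195) = -a/195)
N = -47781
(-149681 + w(-410))/((12137 + N)/(-235979 - 216830) + 1/(-330379 - 93159)) = (-149681 - 1/195*(-410))/((12137 - 47781)/(-235979 - 216830) + 1/(-330379 - 93159)) = (-149681 + 82/39)/(-35644/(-452809) + 1/(-423538)) = -5837477/(39*(-35644*(-1/452809) - 1/423538)) = -5837477/(39*(5092/64687 - 1/423538)) = -5837477/(39*2156590809/27397402606) = -5837477/39*27397402606/2156590809 = -159931707572265062/84107041551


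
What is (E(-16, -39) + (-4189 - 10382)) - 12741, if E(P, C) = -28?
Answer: -27340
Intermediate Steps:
(E(-16, -39) + (-4189 - 10382)) - 12741 = (-28 + (-4189 - 10382)) - 12741 = (-28 - 14571) - 12741 = -14599 - 12741 = -27340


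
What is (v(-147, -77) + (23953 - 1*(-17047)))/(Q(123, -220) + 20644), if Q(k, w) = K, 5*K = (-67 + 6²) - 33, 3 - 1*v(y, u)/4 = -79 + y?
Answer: 52395/25789 ≈ 2.0317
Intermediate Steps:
v(y, u) = 328 - 4*y (v(y, u) = 12 - 4*(-79 + y) = 12 + (316 - 4*y) = 328 - 4*y)
K = -64/5 (K = ((-67 + 6²) - 33)/5 = ((-67 + 36) - 33)/5 = (-31 - 33)/5 = (⅕)*(-64) = -64/5 ≈ -12.800)
Q(k, w) = -64/5
(v(-147, -77) + (23953 - 1*(-17047)))/(Q(123, -220) + 20644) = ((328 - 4*(-147)) + (23953 - 1*(-17047)))/(-64/5 + 20644) = ((328 + 588) + (23953 + 17047))/(103156/5) = (916 + 41000)*(5/103156) = 41916*(5/103156) = 52395/25789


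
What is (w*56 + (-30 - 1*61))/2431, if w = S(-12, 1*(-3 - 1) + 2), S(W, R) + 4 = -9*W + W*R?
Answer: 7077/2431 ≈ 2.9111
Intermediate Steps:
S(W, R) = -4 - 9*W + R*W (S(W, R) = -4 + (-9*W + W*R) = -4 + (-9*W + R*W) = -4 - 9*W + R*W)
w = 128 (w = -4 - 9*(-12) + (1*(-3 - 1) + 2)*(-12) = -4 + 108 + (1*(-4) + 2)*(-12) = -4 + 108 + (-4 + 2)*(-12) = -4 + 108 - 2*(-12) = -4 + 108 + 24 = 128)
(w*56 + (-30 - 1*61))/2431 = (128*56 + (-30 - 1*61))/2431 = (7168 + (-30 - 61))*(1/2431) = (7168 - 91)*(1/2431) = 7077*(1/2431) = 7077/2431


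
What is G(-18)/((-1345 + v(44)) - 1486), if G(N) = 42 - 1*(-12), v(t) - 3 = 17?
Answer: -18/937 ≈ -0.019210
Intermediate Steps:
v(t) = 20 (v(t) = 3 + 17 = 20)
G(N) = 54 (G(N) = 42 + 12 = 54)
G(-18)/((-1345 + v(44)) - 1486) = 54/((-1345 + 20) - 1486) = 54/(-1325 - 1486) = 54/(-2811) = 54*(-1/2811) = -18/937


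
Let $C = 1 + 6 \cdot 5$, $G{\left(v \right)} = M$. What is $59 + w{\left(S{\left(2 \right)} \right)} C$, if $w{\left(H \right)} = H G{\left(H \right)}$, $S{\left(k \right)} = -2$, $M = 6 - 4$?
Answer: $-65$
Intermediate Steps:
$M = 2$
$G{\left(v \right)} = 2$
$w{\left(H \right)} = 2 H$ ($w{\left(H \right)} = H 2 = 2 H$)
$C = 31$ ($C = 1 + 30 = 31$)
$59 + w{\left(S{\left(2 \right)} \right)} C = 59 + 2 \left(-2\right) 31 = 59 - 124 = -65$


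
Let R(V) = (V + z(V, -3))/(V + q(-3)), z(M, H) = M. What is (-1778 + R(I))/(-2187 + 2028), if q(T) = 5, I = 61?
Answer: 58613/5247 ≈ 11.171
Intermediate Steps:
R(V) = 2*V/(5 + V) (R(V) = (V + V)/(V + 5) = (2*V)/(5 + V) = 2*V/(5 + V))
(-1778 + R(I))/(-2187 + 2028) = (-1778 + 2*61/(5 + 61))/(-2187 + 2028) = (-1778 + 2*61/66)/(-159) = (-1778 + 2*61*(1/66))*(-1/159) = (-1778 + 61/33)*(-1/159) = -58613/33*(-1/159) = 58613/5247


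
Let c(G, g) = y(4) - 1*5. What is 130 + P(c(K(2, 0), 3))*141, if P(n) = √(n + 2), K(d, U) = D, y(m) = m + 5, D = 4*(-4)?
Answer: 130 + 141*√6 ≈ 475.38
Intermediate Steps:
D = -16
y(m) = 5 + m
K(d, U) = -16
c(G, g) = 4 (c(G, g) = (5 + 4) - 1*5 = 9 - 5 = 4)
P(n) = √(2 + n)
130 + P(c(K(2, 0), 3))*141 = 130 + √(2 + 4)*141 = 130 + √6*141 = 130 + 141*√6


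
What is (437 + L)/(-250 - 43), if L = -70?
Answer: -367/293 ≈ -1.2526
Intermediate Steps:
(437 + L)/(-250 - 43) = (437 - 70)/(-250 - 43) = 367/(-293) = 367*(-1/293) = -367/293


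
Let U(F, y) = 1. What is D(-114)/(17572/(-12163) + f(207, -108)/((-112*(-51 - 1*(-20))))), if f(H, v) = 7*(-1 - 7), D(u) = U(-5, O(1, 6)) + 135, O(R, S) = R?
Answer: -102558416/1101627 ≈ -93.097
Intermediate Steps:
D(u) = 136 (D(u) = 1 + 135 = 136)
f(H, v) = -56 (f(H, v) = 7*(-8) = -56)
D(-114)/(17572/(-12163) + f(207, -108)/((-112*(-51 - 1*(-20))))) = 136/(17572/(-12163) - 56*(-1/(112*(-51 - 1*(-20))))) = 136/(17572*(-1/12163) - 56*(-1/(112*(-51 + 20)))) = 136/(-17572/12163 - 56/((-112*(-31)))) = 136/(-17572/12163 - 56/3472) = 136/(-17572/12163 - 56*1/3472) = 136/(-17572/12163 - 1/62) = 136/(-1101627/754106) = 136*(-754106/1101627) = -102558416/1101627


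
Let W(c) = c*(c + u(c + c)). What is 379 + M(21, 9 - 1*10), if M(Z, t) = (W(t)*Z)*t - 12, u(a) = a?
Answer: 304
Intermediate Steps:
W(c) = 3*c**2 (W(c) = c*(c + (c + c)) = c*(c + 2*c) = c*(3*c) = 3*c**2)
M(Z, t) = -12 + 3*Z*t**3 (M(Z, t) = ((3*t**2)*Z)*t - 12 = (3*Z*t**2)*t - 12 = 3*Z*t**3 - 12 = -12 + 3*Z*t**3)
379 + M(21, 9 - 1*10) = 379 + (-12 + 3*21*(9 - 1*10)**3) = 379 + (-12 + 3*21*(9 - 10)**3) = 379 + (-12 + 3*21*(-1)**3) = 379 + (-12 + 3*21*(-1)) = 379 + (-12 - 63) = 379 - 75 = 304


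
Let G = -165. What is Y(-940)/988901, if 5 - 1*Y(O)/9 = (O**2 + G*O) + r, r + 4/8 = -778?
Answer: -18682497/1977802 ≈ -9.4461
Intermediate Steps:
r = -1557/2 (r = -1/2 - 778 = -1557/2 ≈ -778.50)
Y(O) = 14103/2 - 9*O**2 + 1485*O (Y(O) = 45 - 9*((O**2 - 165*O) - 1557/2) = 45 - 9*(-1557/2 + O**2 - 165*O) = 45 + (14013/2 - 9*O**2 + 1485*O) = 14103/2 - 9*O**2 + 1485*O)
Y(-940)/988901 = (14103/2 - 9*(-940)**2 + 1485*(-940))/988901 = (14103/2 - 9*883600 - 1395900)*(1/988901) = (14103/2 - 7952400 - 1395900)*(1/988901) = -18682497/2*1/988901 = -18682497/1977802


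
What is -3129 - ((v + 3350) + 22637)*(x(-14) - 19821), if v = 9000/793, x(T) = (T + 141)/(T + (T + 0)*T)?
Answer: 74370034764791/144326 ≈ 5.1529e+8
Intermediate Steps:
x(T) = (141 + T)/(T + T²) (x(T) = (141 + T)/(T + T*T) = (141 + T)/(T + T²))
v = 9000/793 (v = 9000*(1/793) = 9000/793 ≈ 11.349)
-3129 - ((v + 3350) + 22637)*(x(-14) - 19821) = -3129 - ((9000/793 + 3350) + 22637)*((141 - 14)/((-14)*(1 - 14)) - 19821) = -3129 - (2665550/793 + 22637)*(-1/14*127/(-13) - 19821) = -3129 - 20616691*(-1/14*(-1/13)*127 - 19821)/793 = -3129 - 20616691*(127/182 - 19821)/793 = -3129 - 20616691*(-3607295)/(793*182) = -3129 - 1*(-74370486360845/144326) = -3129 + 74370486360845/144326 = 74370034764791/144326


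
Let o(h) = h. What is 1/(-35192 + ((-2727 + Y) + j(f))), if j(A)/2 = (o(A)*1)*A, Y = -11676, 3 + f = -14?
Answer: -1/49017 ≈ -2.0401e-5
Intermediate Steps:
f = -17 (f = -3 - 14 = -17)
j(A) = 2*A² (j(A) = 2*((A*1)*A) = 2*(A*A) = 2*A²)
1/(-35192 + ((-2727 + Y) + j(f))) = 1/(-35192 + ((-2727 - 11676) + 2*(-17)²)) = 1/(-35192 + (-14403 + 2*289)) = 1/(-35192 + (-14403 + 578)) = 1/(-35192 - 13825) = 1/(-49017) = -1/49017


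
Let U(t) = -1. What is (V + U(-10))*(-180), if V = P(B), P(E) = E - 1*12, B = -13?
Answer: 4680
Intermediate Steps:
P(E) = -12 + E (P(E) = E - 12 = -12 + E)
V = -25 (V = -12 - 13 = -25)
(V + U(-10))*(-180) = (-25 - 1)*(-180) = -26*(-180) = 4680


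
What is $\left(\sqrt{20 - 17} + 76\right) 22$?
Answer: $1672 + 22 \sqrt{3} \approx 1710.1$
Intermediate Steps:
$\left(\sqrt{20 - 17} + 76\right) 22 = \left(\sqrt{3} + 76\right) 22 = \left(76 + \sqrt{3}\right) 22 = 1672 + 22 \sqrt{3}$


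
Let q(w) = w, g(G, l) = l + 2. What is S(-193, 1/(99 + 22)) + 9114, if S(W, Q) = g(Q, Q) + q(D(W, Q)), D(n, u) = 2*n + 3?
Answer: 1056694/121 ≈ 8733.0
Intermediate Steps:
g(G, l) = 2 + l
D(n, u) = 3 + 2*n
S(W, Q) = 5 + Q + 2*W (S(W, Q) = (2 + Q) + (3 + 2*W) = 5 + Q + 2*W)
S(-193, 1/(99 + 22)) + 9114 = (5 + 1/(99 + 22) + 2*(-193)) + 9114 = (5 + 1/121 - 386) + 9114 = -46100/121 + 9114 = 1056694/121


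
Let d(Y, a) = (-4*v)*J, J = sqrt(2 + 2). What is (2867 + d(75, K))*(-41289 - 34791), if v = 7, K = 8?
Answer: -213860880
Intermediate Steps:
J = 2 (J = sqrt(4) = 2)
d(Y, a) = -56 (d(Y, a) = -4*7*2 = -28*2 = -56)
(2867 + d(75, K))*(-41289 - 34791) = (2867 - 56)*(-41289 - 34791) = 2811*(-76080) = -213860880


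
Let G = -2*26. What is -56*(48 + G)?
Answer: 224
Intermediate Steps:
G = -52
-56*(48 + G) = -56*(48 - 52) = -56*(-4) = 224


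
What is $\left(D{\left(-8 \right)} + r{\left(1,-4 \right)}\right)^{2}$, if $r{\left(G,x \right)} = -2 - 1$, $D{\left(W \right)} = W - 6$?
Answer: $289$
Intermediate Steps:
$D{\left(W \right)} = -6 + W$ ($D{\left(W \right)} = W - 6 = -6 + W$)
$r{\left(G,x \right)} = -3$ ($r{\left(G,x \right)} = -2 - 1 = -3$)
$\left(D{\left(-8 \right)} + r{\left(1,-4 \right)}\right)^{2} = \left(\left(-6 - 8\right) - 3\right)^{2} = \left(-14 - 3\right)^{2} = \left(-17\right)^{2} = 289$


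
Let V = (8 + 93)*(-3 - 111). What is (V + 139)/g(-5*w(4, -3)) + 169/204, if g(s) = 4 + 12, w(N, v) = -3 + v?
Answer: -579449/816 ≈ -710.11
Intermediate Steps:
V = -11514 (V = 101*(-114) = -11514)
g(s) = 16
(V + 139)/g(-5*w(4, -3)) + 169/204 = (-11514 + 139)/16 + 169/204 = -11375*1/16 + 169*(1/204) = -11375/16 + 169/204 = -579449/816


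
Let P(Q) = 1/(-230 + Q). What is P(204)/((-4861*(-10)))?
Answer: -1/1263860 ≈ -7.9123e-7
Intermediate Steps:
P(204)/((-4861*(-10))) = 1/((-230 + 204)*((-4861*(-10)))) = 1/(-26*48610) = -1/26*1/48610 = -1/1263860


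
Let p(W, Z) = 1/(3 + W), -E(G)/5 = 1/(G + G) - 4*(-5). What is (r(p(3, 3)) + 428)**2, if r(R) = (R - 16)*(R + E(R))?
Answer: 6538824769/1296 ≈ 5.0454e+6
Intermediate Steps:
E(G) = -100 - 5/(2*G) (E(G) = -5*(1/(G + G) - 4*(-5)) = -5*(1/(2*G) + 20) = -5*(20 + 1/(2*G)) = -100 - 5/(2*G))
r(R) = (-16 + R)*(-100 + R - 5/(2*R)) (r(R) = (R - 16)*(R + (-100 - 5/(2*R))) = (-16 + R)*(-100 + R - 5/(2*R)))
(r(p(3, 3)) + 428)**2 = ((3195/2 + (1/(3 + 3))**2 - 116/(3 + 3) + 40/(1/(3 + 3))) + 428)**2 = ((3195/2 + (1/6)**2 - 116/6 + 40/(1/6)) + 428)**2 = ((3195/2 + (1/6)**2 - 116*1/6 + 40/(1/6)) + 428)**2 = ((3195/2 + 1/36 - 58/3 + 40*6) + 428)**2 = ((3195/2 + 1/36 - 58/3 + 240) + 428)**2 = (65455/36 + 428)**2 = (80863/36)**2 = 6538824769/1296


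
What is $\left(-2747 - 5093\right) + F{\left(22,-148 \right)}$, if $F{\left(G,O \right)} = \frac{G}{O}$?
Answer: $- \frac{580171}{74} \approx -7840.1$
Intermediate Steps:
$\left(-2747 - 5093\right) + F{\left(22,-148 \right)} = \left(-2747 - 5093\right) + \frac{22}{-148} = \left(-2747 - 5093\right) + 22 \left(- \frac{1}{148}\right) = -7840 - \frac{11}{74} = - \frac{580171}{74}$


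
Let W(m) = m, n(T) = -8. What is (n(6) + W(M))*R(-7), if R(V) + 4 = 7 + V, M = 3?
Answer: 20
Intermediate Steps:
R(V) = 3 + V (R(V) = -4 + (7 + V) = 3 + V)
(n(6) + W(M))*R(-7) = (-8 + 3)*(3 - 7) = -5*(-4) = 20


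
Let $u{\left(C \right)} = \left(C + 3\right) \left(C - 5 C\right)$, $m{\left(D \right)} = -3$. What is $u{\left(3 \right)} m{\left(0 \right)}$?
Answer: $216$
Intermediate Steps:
$u{\left(C \right)} = - 4 C \left(3 + C\right)$ ($u{\left(C \right)} = \left(3 + C\right) \left(- 4 C\right) = - 4 C \left(3 + C\right)$)
$u{\left(3 \right)} m{\left(0 \right)} = \left(-4\right) 3 \left(3 + 3\right) \left(-3\right) = \left(-4\right) 3 \cdot 6 \left(-3\right) = \left(-72\right) \left(-3\right) = 216$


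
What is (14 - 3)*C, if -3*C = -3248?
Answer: 35728/3 ≈ 11909.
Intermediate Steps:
C = 3248/3 (C = -⅓*(-3248) = 3248/3 ≈ 1082.7)
(14 - 3)*C = (14 - 3)*(3248/3) = 11*(3248/3) = 35728/3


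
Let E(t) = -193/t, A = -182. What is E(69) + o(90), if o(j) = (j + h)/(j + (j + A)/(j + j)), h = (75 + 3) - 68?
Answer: -466711/277863 ≈ -1.6796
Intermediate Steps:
h = 10 (h = 78 - 68 = 10)
o(j) = (10 + j)/(j + (-182 + j)/(2*j)) (o(j) = (j + 10)/(j + (j - 182)/(j + j)) = (10 + j)/(j + (-182 + j)/((2*j))) = (10 + j)/(j + (-182 + j)*(1/(2*j))) = (10 + j)/(j + (-182 + j)/(2*j)))
E(69) + o(90) = -193/69 + 2*90*(10 + 90)/(-182 + 90 + 2*90**2) = -193*1/69 + 2*90*100/(-182 + 90 + 2*8100) = -193/69 + 2*90*100/(-182 + 90 + 16200) = -193/69 + 2*90*100/16108 = -193/69 + 2*90*(1/16108)*100 = -193/69 + 4500/4027 = -466711/277863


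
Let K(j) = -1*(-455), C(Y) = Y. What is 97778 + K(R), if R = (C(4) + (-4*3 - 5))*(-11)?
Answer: 98233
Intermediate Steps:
R = 143 (R = (4 + (-4*3 - 5))*(-11) = (4 + (-12 - 5))*(-11) = (4 - 17)*(-11) = -13*(-11) = 143)
K(j) = 455
97778 + K(R) = 97778 + 455 = 98233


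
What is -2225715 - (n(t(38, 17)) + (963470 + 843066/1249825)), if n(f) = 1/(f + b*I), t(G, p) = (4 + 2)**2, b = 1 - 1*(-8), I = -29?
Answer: -35873315821226/11248425 ≈ -3.1892e+6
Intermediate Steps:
b = 9 (b = 1 + 8 = 9)
t(G, p) = 36 (t(G, p) = 6**2 = 36)
n(f) = 1/(-261 + f) (n(f) = 1/(f + 9*(-29)) = 1/(f - 261) = 1/(-261 + f))
-2225715 - (n(t(38, 17)) + (963470 + 843066/1249825)) = -2225715 - (1/(-261 + 36) + (963470 + 843066/1249825)) = -2225715 - (1/(-225) + (963470 + 843066*(1/1249825))) = -2225715 - (-1/225 + (963470 + 843066/1249825)) = -2225715 - (-1/225 + 1204169735816/1249825) = -2225715 - 1*10837527572351/11248425 = -2225715 - 10837527572351/11248425 = -35873315821226/11248425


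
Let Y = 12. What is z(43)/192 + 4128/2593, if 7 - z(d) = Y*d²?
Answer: -56722757/497856 ≈ -113.93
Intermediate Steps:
z(d) = 7 - 12*d²
z(43)/192 + 4128/2593 = (7 - 12*43²)/192 + 4128/2593 = (7 - 12*1849)*(1/192) + 4128*(1/2593) = (7 - 22188)*(1/192) + 4128/2593 = -22181*1/192 + 4128/2593 = -22181/192 + 4128/2593 = -56722757/497856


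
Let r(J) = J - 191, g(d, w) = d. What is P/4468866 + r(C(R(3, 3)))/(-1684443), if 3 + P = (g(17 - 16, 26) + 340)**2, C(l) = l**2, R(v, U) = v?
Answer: 32779499461/1254591675273 ≈ 0.026128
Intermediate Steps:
P = 116278 (P = -3 + ((17 - 16) + 340)**2 = -3 + (1 + 340)**2 = -3 + 341**2 = -3 + 116281 = 116278)
r(J) = -191 + J
P/4468866 + r(C(R(3, 3)))/(-1684443) = 116278/4468866 + (-191 + 3**2)/(-1684443) = 116278*(1/4468866) + (-191 + 9)*(-1/1684443) = 58139/2234433 - 182*(-1/1684443) = 58139/2234433 + 182/1684443 = 32779499461/1254591675273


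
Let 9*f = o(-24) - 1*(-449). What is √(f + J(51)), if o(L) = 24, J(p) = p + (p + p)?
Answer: 5*√74/3 ≈ 14.337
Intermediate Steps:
J(p) = 3*p (J(p) = p + 2*p = 3*p)
f = 473/9 (f = (24 - 1*(-449))/9 = (24 + 449)/9 = (⅑)*473 = 473/9 ≈ 52.556)
√(f + J(51)) = √(473/9 + 3*51) = √(473/9 + 153) = √(1850/9) = 5*√74/3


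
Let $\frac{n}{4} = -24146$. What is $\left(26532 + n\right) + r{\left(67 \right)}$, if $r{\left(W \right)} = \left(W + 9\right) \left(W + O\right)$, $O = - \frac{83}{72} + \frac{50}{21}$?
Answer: $- \frac{8173199}{126} \approx -64867.0$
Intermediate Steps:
$n = -96584$ ($n = 4 \left(-24146\right) = -96584$)
$O = \frac{619}{504}$ ($O = \left(-83\right) \frac{1}{72} + 50 \cdot \frac{1}{21} = - \frac{83}{72} + \frac{50}{21} = \frac{619}{504} \approx 1.2282$)
$r{\left(W \right)} = \left(9 + W\right) \left(\frac{619}{504} + W\right)$ ($r{\left(W \right)} = \left(W + 9\right) \left(W + \frac{619}{504}\right) = \left(9 + W\right) \left(\frac{619}{504} + W\right)$)
$\left(26532 + n\right) + r{\left(67 \right)} = \left(26532 - 96584\right) + \left(\frac{619}{56} + 67^{2} + \frac{5155}{504} \cdot 67\right) = -70052 + \left(\frac{619}{56} + 4489 + \frac{345385}{504}\right) = -70052 + \frac{653353}{126} = - \frac{8173199}{126}$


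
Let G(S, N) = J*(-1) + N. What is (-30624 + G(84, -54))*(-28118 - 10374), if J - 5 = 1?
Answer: 1181088528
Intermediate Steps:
J = 6 (J = 5 + 1 = 6)
G(S, N) = -6 + N (G(S, N) = 6*(-1) + N = -6 + N)
(-30624 + G(84, -54))*(-28118 - 10374) = (-30624 + (-6 - 54))*(-28118 - 10374) = (-30624 - 60)*(-38492) = -30684*(-38492) = 1181088528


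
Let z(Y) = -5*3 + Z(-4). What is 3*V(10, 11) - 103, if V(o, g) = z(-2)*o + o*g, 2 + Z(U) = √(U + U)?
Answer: -283 + 60*I*√2 ≈ -283.0 + 84.853*I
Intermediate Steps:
Z(U) = -2 + √2*√U (Z(U) = -2 + √(U + U) = -2 + √(2*U) = -2 + √2*√U)
z(Y) = -17 + 2*I*√2 (z(Y) = -5*3 + (-2 + √2*√(-4)) = -15 + (-2 + √2*(2*I)) = -15 + (-2 + 2*I*√2) = -17 + 2*I*√2)
V(o, g) = g*o + o*(-17 + 2*I*√2) (V(o, g) = (-17 + 2*I*√2)*o + o*g = o*(-17 + 2*I*√2) + g*o = g*o + o*(-17 + 2*I*√2))
3*V(10, 11) - 103 = 3*(10*(-17 + 11 + 2*I*√2)) - 103 = 3*(10*(-6 + 2*I*√2)) - 103 = 3*(-60 + 20*I*√2) - 103 = (-180 + 60*I*√2) - 103 = -283 + 60*I*√2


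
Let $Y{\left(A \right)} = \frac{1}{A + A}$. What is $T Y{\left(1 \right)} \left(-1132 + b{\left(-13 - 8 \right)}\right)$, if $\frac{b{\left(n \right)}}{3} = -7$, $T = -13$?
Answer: $\frac{14989}{2} \approx 7494.5$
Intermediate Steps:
$Y{\left(A \right)} = \frac{1}{2 A}$
$b{\left(n \right)} = -21$ ($b{\left(n \right)} = 3 \left(-7\right) = -21$)
$T Y{\left(1 \right)} \left(-1132 + b{\left(-13 - 8 \right)}\right) = - 13 \frac{1}{2 \cdot 1} \left(-1132 - 21\right) = - 13 \cdot \frac{1}{2} \cdot 1 \left(-1153\right) = \left(-13\right) \frac{1}{2} \left(-1153\right) = \left(- \frac{13}{2}\right) \left(-1153\right) = \frac{14989}{2}$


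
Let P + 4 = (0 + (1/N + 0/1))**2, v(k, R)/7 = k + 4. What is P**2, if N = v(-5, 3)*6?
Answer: 49773025/3111696 ≈ 15.995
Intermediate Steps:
v(k, R) = 28 + 7*k (v(k, R) = 7*(k + 4) = 7*(4 + k) = 28 + 7*k)
N = -42 (N = (28 + 7*(-5))*6 = (28 - 35)*6 = -7*6 = -42)
P = -7055/1764 (P = -4 + (0 + (1/(-42) + 0/1))**2 = -4 + (0 + (1*(-1/42) + 0*1))**2 = -4 + (0 + (-1/42 + 0))**2 = -4 + (0 - 1/42)**2 = -4 + (-1/42)**2 = -4 + 1/1764 = -7055/1764 ≈ -3.9994)
P**2 = (-7055/1764)**2 = 49773025/3111696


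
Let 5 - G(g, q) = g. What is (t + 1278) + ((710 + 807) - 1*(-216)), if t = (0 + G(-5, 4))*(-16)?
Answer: 2851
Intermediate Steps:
G(g, q) = 5 - g
t = -160 (t = (0 + (5 - 1*(-5)))*(-16) = (0 + (5 + 5))*(-16) = (0 + 10)*(-16) = 10*(-16) = -160)
(t + 1278) + ((710 + 807) - 1*(-216)) = (-160 + 1278) + ((710 + 807) - 1*(-216)) = 1118 + (1517 + 216) = 1118 + 1733 = 2851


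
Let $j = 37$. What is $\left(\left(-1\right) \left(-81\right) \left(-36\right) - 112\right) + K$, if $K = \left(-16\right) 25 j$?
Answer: $-17828$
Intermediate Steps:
$K = -14800$ ($K = \left(-16\right) 25 \cdot 37 = \left(-400\right) 37 = -14800$)
$\left(\left(-1\right) \left(-81\right) \left(-36\right) - 112\right) + K = \left(\left(-1\right) \left(-81\right) \left(-36\right) - 112\right) - 14800 = \left(81 \left(-36\right) - 112\right) - 14800 = \left(-2916 - 112\right) - 14800 = -3028 - 14800 = -17828$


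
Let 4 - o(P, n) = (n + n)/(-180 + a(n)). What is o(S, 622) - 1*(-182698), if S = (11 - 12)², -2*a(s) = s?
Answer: 89707926/491 ≈ 1.8270e+5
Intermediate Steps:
a(s) = -s/2
S = 1 (S = (-1)² = 1)
o(P, n) = 4 - 2*n/(-180 - n/2) (o(P, n) = 4 - (n + n)/(-180 - n/2) = 4 - 2*n/(-180 - n/2))
o(S, 622) - 1*(-182698) = 8*(180 + 622)/(360 + 622) - 1*(-182698) = 8*802/982 + 182698 = 8*(1/982)*802 + 182698 = 3208/491 + 182698 = 89707926/491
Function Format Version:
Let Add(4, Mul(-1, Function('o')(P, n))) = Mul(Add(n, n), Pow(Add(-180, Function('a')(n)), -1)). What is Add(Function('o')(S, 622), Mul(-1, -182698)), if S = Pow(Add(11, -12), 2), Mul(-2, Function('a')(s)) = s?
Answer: Rational(89707926, 491) ≈ 1.8270e+5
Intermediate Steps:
Function('a')(s) = Mul(Rational(-1, 2), s)
S = 1 (S = Pow(-1, 2) = 1)
Function('o')(P, n) = Add(4, Mul(-2, n, Pow(Add(-180, Mul(Rational(-1, 2), n)), -1))) (Function('o')(P, n) = Add(4, Mul(-1, Mul(Add(n, n), Pow(Add(-180, Mul(Rational(-1, 2), n)), -1)))) = Add(4, Mul(-1, Mul(Mul(2, n), Pow(Add(-180, Mul(Rational(-1, 2), n)), -1)))) = Add(4, Mul(-1, Mul(2, n, Pow(Add(-180, Mul(Rational(-1, 2), n)), -1)))) = Add(4, Mul(-2, n, Pow(Add(-180, Mul(Rational(-1, 2), n)), -1))))
Add(Function('o')(S, 622), Mul(-1, -182698)) = Add(Mul(8, Pow(Add(360, 622), -1), Add(180, 622)), Mul(-1, -182698)) = Add(Mul(8, Pow(982, -1), 802), 182698) = Add(Mul(8, Rational(1, 982), 802), 182698) = Add(Rational(3208, 491), 182698) = Rational(89707926, 491)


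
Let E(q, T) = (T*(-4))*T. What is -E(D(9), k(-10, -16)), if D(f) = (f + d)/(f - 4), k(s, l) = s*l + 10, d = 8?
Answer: 115600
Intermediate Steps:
k(s, l) = 10 + l*s (k(s, l) = l*s + 10 = 10 + l*s)
D(f) = (8 + f)/(-4 + f) (D(f) = (f + 8)/(f - 4) = (8 + f)/(-4 + f))
E(q, T) = -4*T² (E(q, T) = (-4*T)*T = -4*T²)
-E(D(9), k(-10, -16)) = -(-4)*(10 - 16*(-10))² = -(-4)*(10 + 160)² = -(-4)*170² = -(-4)*28900 = -1*(-115600) = 115600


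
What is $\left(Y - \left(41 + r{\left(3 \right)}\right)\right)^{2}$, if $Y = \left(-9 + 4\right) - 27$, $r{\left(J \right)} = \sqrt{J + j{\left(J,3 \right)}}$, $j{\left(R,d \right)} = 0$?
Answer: $\left(73 + \sqrt{3}\right)^{2} \approx 5584.9$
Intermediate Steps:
$r{\left(J \right)} = \sqrt{J}$ ($r{\left(J \right)} = \sqrt{J + 0} = \sqrt{J}$)
$Y = -32$ ($Y = -5 - 27 = -32$)
$\left(Y - \left(41 + r{\left(3 \right)}\right)\right)^{2} = \left(-32 - \left(41 + \sqrt{3}\right)\right)^{2} = \left(-73 - \sqrt{3}\right)^{2}$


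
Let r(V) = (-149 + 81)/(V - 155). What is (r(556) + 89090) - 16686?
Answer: 29033936/401 ≈ 72404.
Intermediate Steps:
r(V) = -68/(-155 + V)
(r(556) + 89090) - 16686 = (-68/(-155 + 556) + 89090) - 16686 = (-68/401 + 89090) - 16686 = 35725022/401 - 16686 = 29033936/401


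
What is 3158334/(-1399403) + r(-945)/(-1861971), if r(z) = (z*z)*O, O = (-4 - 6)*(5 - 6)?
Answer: -6125914985688/868549267771 ≈ -7.0530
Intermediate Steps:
O = 10 (O = -10*(-1) = 10)
r(z) = 10*z**2 (r(z) = (z*z)*10 = z**2*10 = 10*z**2)
3158334/(-1399403) + r(-945)/(-1861971) = 3158334/(-1399403) + (10*(-945)**2)/(-1861971) = 3158334*(-1/1399403) + (10*893025)*(-1/1861971) = -3158334/1399403 + 8930250*(-1/1861971) = -3158334/1399403 - 2976750/620657 = -6125914985688/868549267771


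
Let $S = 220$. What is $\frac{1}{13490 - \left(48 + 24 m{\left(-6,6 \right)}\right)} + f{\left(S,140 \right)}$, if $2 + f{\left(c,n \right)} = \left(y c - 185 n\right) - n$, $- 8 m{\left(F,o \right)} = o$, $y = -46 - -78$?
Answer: $- \frac{255766919}{13460} \approx -19002.0$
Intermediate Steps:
$y = 32$ ($y = -46 + 78 = 32$)
$m{\left(F,o \right)} = - \frac{o}{8}$
$f{\left(c,n \right)} = -2 - 186 n + 32 c$ ($f{\left(c,n \right)} = -2 + \left(\left(32 c - 185 n\right) - n\right) = -2 + \left(\left(- 185 n + 32 c\right) - n\right) = -2 + \left(- 186 n + 32 c\right) = -2 - 186 n + 32 c$)
$\frac{1}{13490 - \left(48 + 24 m{\left(-6,6 \right)}\right)} + f{\left(S,140 \right)} = \frac{1}{13490 - \left(48 + 24 \left(\left(- \frac{1}{8}\right) 6\right)\right)} - 19002 = \frac{1}{13490 - 30} - 19002 = \frac{1}{13460} - 19002 = - \frac{255766919}{13460}$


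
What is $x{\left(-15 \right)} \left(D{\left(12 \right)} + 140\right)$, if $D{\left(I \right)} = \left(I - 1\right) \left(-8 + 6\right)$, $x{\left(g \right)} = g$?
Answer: $-1770$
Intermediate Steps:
$D{\left(I \right)} = 2 - 2 I$ ($D{\left(I \right)} = \left(-1 + I\right) \left(-2\right) = 2 - 2 I$)
$x{\left(-15 \right)} \left(D{\left(12 \right)} + 140\right) = - 15 \left(\left(2 - 24\right) + 140\right) = - 15 \left(-22 + 140\right) = \left(-15\right) 118 = -1770$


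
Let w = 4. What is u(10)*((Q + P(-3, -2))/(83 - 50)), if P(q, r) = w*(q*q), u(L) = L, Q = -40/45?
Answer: 3160/297 ≈ 10.640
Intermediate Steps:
Q = -8/9 (Q = -40*1/45 = -8/9 ≈ -0.88889)
P(q, r) = 4*q² (P(q, r) = 4*(q*q) = 4*q²)
u(10)*((Q + P(-3, -2))/(83 - 50)) = 10*((-8/9 + 4*(-3)²)/(83 - 50)) = 10*((-8/9 + 4*9)/33) = 10*((-8/9 + 36)*(1/33)) = 10*((316/9)*(1/33)) = 10*(316/297) = 3160/297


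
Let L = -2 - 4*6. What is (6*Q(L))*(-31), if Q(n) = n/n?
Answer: -186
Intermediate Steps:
L = -26 (L = -2 - 24 = -26)
Q(n) = 1
(6*Q(L))*(-31) = (6*1)*(-31) = 6*(-31) = -186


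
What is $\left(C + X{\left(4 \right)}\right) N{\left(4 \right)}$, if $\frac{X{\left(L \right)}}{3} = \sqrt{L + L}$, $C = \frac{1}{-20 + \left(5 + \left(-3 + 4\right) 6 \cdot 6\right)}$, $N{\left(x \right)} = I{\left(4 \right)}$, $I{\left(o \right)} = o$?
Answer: $\frac{4}{21} + 24 \sqrt{2} \approx 34.132$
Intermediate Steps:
$N{\left(x \right)} = 4$
$C = \frac{1}{21}$ ($C = \frac{1}{-20 + \left(5 + 1 \cdot 6 \cdot 6\right)} = \frac{1}{-20 + \left(5 + 6 \cdot 6\right)} = \frac{1}{-20 + \left(5 + 36\right)} = \frac{1}{-20 + 41} = \frac{1}{21} \approx 0.047619$)
$X{\left(L \right)} = 3 \sqrt{2} \sqrt{L}$ ($X{\left(L \right)} = 3 \sqrt{L + L} = 3 \sqrt{2 L} = 3 \sqrt{2} \sqrt{L}$)
$\left(C + X{\left(4 \right)}\right) N{\left(4 \right)} = \left(\frac{1}{21} + 3 \sqrt{2} \sqrt{4}\right) 4 = \left(\frac{1}{21} + 3 \sqrt{2} \cdot 2\right) 4 = \left(\frac{1}{21} + 6 \sqrt{2}\right) 4 = \frac{4}{21} + 24 \sqrt{2}$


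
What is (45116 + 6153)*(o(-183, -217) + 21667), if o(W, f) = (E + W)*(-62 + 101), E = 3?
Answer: 750937043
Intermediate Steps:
o(W, f) = 117 + 39*W (o(W, f) = (3 + W)*(-62 + 101) = (3 + W)*39 = 117 + 39*W)
(45116 + 6153)*(o(-183, -217) + 21667) = (45116 + 6153)*((117 + 39*(-183)) + 21667) = 51269*((117 - 7137) + 21667) = 51269*(-7020 + 21667) = 51269*14647 = 750937043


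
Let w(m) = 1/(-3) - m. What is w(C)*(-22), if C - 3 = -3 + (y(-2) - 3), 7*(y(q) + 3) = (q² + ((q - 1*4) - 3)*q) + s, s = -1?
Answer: -176/3 ≈ -58.667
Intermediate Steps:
y(q) = -22/7 + q²/7 + q*(-7 + q)/7 (y(q) = -3 + ((q² + ((q - 1*4) - 3)*q) - 1)/7 = -3 + ((q² + ((q - 4) - 3)*q) - 1)/7 = -3 + ((q² + ((-4 + q) - 3)*q) - 1)/7 = -3 + ((q² + (-7 + q)*q) - 1)/7 = -3 + ((q² + q*(-7 + q)) - 1)/7 = -3 + (-1 + q² + q*(-7 + q))/7 = -3 + (-⅐ + q²/7 + q*(-7 + q)/7) = -22/7 + q²/7 + q*(-7 + q)/7)
C = -3 (C = 3 + (-3 + ((-22/7 - 1*(-2) + (2/7)*(-2)²) - 3)) = 3 + (-3 + ((-22/7 + 2 + (2/7)*4) - 3)) = 3 + (-3 + ((-22/7 + 2 + 8/7) - 3)) = 3 + (-3 + (0 - 3)) = 3 + (-3 - 3) = 3 - 6 = -3)
w(m) = -⅓ - m
w(C)*(-22) = (-⅓ - 1*(-3))*(-22) = (-⅓ + 3)*(-22) = (8/3)*(-22) = -176/3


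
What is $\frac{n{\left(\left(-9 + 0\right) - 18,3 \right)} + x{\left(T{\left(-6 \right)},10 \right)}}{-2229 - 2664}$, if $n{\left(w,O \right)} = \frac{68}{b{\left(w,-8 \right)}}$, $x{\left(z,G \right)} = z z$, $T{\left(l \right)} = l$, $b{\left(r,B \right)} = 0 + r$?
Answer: $- \frac{904}{132111} \approx -0.0068427$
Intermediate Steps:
$b{\left(r,B \right)} = r$
$x{\left(z,G \right)} = z^{2}$
$n{\left(w,O \right)} = \frac{68}{w}$
$\frac{n{\left(\left(-9 + 0\right) - 18,3 \right)} + x{\left(T{\left(-6 \right)},10 \right)}}{-2229 - 2664} = \frac{\frac{68}{\left(-9 + 0\right) - 18} + \left(-6\right)^{2}}{-2229 - 2664} = \frac{\frac{68}{-9 - 18} + 36}{-4893} = \left(\frac{68}{-27} + 36\right) \left(- \frac{1}{4893}\right) = \left(68 \left(- \frac{1}{27}\right) + 36\right) \left(- \frac{1}{4893}\right) = \left(- \frac{68}{27} + 36\right) \left(- \frac{1}{4893}\right) = \frac{904}{27} \left(- \frac{1}{4893}\right) = - \frac{904}{132111}$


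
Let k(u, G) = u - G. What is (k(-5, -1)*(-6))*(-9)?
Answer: -216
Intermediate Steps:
(k(-5, -1)*(-6))*(-9) = ((-5 - 1*(-1))*(-6))*(-9) = ((-5 + 1)*(-6))*(-9) = -4*(-6)*(-9) = 24*(-9) = -216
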